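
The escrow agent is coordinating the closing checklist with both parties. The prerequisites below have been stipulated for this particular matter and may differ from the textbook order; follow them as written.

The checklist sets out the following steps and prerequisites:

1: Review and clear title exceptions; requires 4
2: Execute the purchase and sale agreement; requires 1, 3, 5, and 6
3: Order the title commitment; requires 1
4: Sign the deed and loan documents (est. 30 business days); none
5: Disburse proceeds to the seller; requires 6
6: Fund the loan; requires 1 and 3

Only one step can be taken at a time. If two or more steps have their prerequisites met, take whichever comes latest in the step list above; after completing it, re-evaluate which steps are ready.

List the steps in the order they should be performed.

4, 1, 3, 6, 5, 2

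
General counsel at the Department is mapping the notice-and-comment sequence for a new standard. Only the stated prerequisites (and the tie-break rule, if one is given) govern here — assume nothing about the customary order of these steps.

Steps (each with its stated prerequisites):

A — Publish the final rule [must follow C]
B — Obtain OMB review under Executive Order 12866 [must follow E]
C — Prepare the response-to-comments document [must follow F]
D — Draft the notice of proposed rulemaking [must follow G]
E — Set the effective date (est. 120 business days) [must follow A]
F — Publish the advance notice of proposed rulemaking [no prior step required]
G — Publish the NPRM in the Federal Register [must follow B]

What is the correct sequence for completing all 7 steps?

F has no prerequisites → F first.
C needed F, now all done → C.
That leaves A as the only ready step → A.
E needed A, now all done → E.
That leaves B as the only ready step → B.
G needed B, now all done → G.
That leaves D as the only ready step → D.

F, C, A, E, B, G, D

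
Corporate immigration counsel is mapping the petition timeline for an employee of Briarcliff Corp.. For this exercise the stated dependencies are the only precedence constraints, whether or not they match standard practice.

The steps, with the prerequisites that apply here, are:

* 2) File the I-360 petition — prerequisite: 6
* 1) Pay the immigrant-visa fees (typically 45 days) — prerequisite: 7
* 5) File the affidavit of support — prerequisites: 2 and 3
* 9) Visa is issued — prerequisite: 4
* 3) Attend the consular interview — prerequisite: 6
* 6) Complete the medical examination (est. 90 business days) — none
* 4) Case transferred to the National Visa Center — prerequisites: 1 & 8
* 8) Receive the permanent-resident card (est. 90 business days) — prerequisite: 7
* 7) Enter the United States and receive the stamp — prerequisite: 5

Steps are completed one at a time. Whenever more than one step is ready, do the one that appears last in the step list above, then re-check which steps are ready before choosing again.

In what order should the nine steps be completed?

6, 3, 2, 5, 7, 8, 1, 4, 9

6 is the only step with nothing outstanding, so it goes first.
Ready: 3 and 2. 3 is listed later → 3.
2 needed 6, now all done → 2.
5 needed 3 and 2, now all done → 5.
7 is the only step now ready → 7.
8 and 1 are both available; 8 is listed later → 8.
1 needed 7, now all done → 1.
Next only 4 has its prerequisites met → 4.
Next only 9 has its prerequisites met → 9.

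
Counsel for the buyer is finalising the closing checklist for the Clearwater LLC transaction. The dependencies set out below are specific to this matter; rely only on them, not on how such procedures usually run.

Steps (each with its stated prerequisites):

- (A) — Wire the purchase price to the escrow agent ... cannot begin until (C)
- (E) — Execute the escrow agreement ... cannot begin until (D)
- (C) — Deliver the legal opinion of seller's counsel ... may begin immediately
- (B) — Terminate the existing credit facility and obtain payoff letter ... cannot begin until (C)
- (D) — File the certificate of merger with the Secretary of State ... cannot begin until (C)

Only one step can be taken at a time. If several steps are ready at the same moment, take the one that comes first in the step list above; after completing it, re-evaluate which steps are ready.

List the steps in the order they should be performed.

(C) → (A) → (B) → (D) → (E)

Only (C) has no prerequisites, so it is first.
Ready: (A), (B) and (D). (A) is listed earlier → (A).
Ready: (B) and (D). (B) is listed earlier → (B).
That leaves (D) as the only ready step → (D).
(E) needed (D), now all done → (E).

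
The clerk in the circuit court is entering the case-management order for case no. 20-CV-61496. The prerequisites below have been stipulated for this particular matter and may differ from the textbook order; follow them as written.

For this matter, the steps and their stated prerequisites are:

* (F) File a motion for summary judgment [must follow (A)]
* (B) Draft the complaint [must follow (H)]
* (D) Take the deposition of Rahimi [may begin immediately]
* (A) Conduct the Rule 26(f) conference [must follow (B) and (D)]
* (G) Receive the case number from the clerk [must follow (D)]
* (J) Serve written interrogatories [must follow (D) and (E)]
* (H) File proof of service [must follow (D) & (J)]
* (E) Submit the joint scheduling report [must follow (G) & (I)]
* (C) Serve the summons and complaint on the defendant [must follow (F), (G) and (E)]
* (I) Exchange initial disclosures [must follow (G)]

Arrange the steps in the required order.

(D) is the only step with nothing outstanding, so it goes first.
(G) needed (D), now all done → (G).
(I) needed (G), now all done → (I).
(E) is the only step now ready → (E).
Next only (J) has its prerequisites met → (J).
(H) needed (D) and (J), now all done → (H).
Next only (B) has its prerequisites met → (B).
(A) needed (B) and (D), now all done → (A).
(F) needed (A), now all done → (F).
(C) needed (F), (G) and (E), now all done → (C).

(D) (G) (I) (E) (J) (H) (B) (A) (F) (C)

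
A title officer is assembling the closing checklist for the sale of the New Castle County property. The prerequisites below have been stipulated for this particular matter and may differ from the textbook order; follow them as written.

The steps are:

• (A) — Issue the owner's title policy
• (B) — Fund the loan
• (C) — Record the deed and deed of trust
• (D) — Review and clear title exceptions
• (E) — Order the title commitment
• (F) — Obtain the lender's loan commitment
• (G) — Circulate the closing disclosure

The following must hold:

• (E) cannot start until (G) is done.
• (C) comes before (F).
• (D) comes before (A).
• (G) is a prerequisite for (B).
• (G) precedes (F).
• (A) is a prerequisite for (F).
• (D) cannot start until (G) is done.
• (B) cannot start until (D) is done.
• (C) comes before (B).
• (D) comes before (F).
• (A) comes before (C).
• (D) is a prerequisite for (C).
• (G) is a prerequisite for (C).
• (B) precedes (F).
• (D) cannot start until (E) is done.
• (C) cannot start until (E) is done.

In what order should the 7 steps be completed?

Only (G) has no prerequisites, so it is first.
That leaves (E) as the only ready step → (E).
That leaves (D) as the only ready step → (D).
Next only (A) has its prerequisites met → (A).
Next only (C) has its prerequisites met → (C).
(B) needed (C), (D) and (G), now all done → (B).
(F) needed (A), (B), (C), (D) and (G), now all done → (F).

(G) → (E) → (D) → (A) → (C) → (B) → (F)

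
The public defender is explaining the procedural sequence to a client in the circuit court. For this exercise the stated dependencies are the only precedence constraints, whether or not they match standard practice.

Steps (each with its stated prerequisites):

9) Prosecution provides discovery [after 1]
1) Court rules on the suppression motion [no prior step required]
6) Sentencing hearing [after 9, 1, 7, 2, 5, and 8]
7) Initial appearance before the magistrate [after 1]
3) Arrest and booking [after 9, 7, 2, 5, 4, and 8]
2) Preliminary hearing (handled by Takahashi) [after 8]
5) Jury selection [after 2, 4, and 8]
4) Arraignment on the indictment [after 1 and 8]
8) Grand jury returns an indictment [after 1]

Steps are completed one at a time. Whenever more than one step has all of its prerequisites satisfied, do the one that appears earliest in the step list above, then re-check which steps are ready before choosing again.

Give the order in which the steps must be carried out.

1 9 7 8 2 4 5 6 3

1 is the only step with nothing outstanding, so it goes first.
Ready: 9, 7 and 8. 9 is listed earlier → 9.
Ready: 7 and 8. 7 is listed earlier → 7.
8 is the only step now ready → 8.
Ready: 2 and 4. 2 is listed earlier → 2.
Next only 4 has its prerequisites met → 4.
5 needed 2, 4 and 8, now all done → 5.
Now 6 and 3 have their prerequisites met. 6 is listed earlier, so 6 next.
3 is the only step now ready → 3.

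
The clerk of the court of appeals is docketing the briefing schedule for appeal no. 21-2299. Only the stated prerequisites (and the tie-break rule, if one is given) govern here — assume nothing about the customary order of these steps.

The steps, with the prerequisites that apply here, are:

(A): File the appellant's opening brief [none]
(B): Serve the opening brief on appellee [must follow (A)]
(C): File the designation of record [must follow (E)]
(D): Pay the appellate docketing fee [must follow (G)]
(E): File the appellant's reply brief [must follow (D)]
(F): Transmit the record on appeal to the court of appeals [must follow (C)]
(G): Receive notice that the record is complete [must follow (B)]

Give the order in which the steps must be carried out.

(A) has no prerequisites → (A) first.
(B) needed (A), now all done → (B).
(G) needed (B), now all done → (G).
That leaves (D) as the only ready step → (D).
(E) needed (D), now all done → (E).
(C) needed (E), now all done → (C).
(F) needed (C), now all done → (F).

(A) → (B) → (G) → (D) → (E) → (C) → (F)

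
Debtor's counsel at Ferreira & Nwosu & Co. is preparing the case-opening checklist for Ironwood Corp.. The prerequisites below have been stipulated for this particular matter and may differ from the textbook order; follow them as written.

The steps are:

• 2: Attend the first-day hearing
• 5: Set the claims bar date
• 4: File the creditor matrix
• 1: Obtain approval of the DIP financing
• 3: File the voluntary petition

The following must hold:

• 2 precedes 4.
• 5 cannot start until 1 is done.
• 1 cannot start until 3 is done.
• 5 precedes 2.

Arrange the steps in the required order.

3, 1, 5, 2, 4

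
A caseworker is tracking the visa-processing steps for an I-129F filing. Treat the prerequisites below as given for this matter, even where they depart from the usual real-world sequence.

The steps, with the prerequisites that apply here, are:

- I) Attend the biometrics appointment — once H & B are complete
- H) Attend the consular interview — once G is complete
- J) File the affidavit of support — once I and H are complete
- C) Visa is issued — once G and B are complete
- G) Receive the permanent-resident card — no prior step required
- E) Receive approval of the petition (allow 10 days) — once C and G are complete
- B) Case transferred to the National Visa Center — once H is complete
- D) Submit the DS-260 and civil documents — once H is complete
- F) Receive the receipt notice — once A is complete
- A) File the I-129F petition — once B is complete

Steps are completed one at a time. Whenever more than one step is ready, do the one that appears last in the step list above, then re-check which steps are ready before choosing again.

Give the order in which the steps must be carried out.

Only G has no prerequisites, so it is first.
Next only H has its prerequisites met → H.
Now D and B have their prerequisites met. D is listed later, so D next.
B needed H, now all done → B.
Ready: A, C and I. A is listed later → A.
Ready: F, C and I. F is listed later → F.
Ready: C and I. C is listed later → C.
E now also ready, so the ready set is {E, I}; E is listed later → E.
That leaves I as the only ready step → I.
J is the only step now ready → J.

G H D B A F C E I J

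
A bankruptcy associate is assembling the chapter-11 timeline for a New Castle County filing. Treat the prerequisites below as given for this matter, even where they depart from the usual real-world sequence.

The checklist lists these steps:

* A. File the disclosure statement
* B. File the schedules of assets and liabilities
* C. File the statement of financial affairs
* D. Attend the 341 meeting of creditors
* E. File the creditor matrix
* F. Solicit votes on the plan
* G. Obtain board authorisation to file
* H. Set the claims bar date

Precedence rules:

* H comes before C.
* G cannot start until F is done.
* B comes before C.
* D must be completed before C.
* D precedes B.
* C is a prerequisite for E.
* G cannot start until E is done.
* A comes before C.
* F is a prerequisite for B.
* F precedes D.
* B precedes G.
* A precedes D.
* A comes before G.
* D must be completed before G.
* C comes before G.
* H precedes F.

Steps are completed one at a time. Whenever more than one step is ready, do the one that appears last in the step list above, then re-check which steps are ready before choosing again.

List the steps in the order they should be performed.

H and A have no prerequisites; H is listed later, so H is first.
F now also ready, so the ready set is {F, A}; F is listed later → F.
A is the only step now ready → A.
That leaves D as the only ready step → D.
Next only B has its prerequisites met → B.
C is the only step now ready → C.
Next only E has its prerequisites met → E.
That leaves G as the only ready step → G.

H → F → A → D → B → C → E → G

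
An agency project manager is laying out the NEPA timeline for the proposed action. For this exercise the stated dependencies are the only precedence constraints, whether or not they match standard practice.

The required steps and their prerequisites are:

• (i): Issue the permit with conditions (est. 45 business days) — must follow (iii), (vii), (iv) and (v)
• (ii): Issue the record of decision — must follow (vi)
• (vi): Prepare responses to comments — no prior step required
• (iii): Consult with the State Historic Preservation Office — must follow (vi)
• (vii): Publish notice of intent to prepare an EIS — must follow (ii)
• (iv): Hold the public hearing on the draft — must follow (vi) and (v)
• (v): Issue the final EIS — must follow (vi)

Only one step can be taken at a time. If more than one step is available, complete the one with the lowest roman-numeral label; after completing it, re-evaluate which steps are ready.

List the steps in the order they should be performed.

(vi) has no prerequisites → (vi) first.
Ready: (ii), (iii) and (v). (ii) has the earlier label → (ii).
Ready: (iii), (v) and (vii). (iii) has the earlier label → (iii).
(v) and (vii) are both available; (v) has the earlier label → (v).
(iv) now also ready, so the ready set is {(iv), (vii)}; (iv) has the earlier label → (iv).
(vii) needed (ii), now all done → (vii).
Next only (i) has its prerequisites met → (i).

(vi) → (ii) → (iii) → (v) → (iv) → (vii) → (i)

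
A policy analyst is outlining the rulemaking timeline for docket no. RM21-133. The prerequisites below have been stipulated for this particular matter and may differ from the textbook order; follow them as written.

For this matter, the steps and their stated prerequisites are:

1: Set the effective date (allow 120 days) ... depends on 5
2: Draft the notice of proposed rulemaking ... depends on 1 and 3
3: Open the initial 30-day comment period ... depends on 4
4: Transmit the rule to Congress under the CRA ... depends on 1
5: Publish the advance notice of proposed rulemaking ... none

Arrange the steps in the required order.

5 is the only step with nothing outstanding, so it goes first.
That leaves 1 as the only ready step → 1.
Next only 4 has its prerequisites met → 4.
3 needed 4, now all done → 3.
2 needed 1 and 3, now all done → 2.

5 1 4 3 2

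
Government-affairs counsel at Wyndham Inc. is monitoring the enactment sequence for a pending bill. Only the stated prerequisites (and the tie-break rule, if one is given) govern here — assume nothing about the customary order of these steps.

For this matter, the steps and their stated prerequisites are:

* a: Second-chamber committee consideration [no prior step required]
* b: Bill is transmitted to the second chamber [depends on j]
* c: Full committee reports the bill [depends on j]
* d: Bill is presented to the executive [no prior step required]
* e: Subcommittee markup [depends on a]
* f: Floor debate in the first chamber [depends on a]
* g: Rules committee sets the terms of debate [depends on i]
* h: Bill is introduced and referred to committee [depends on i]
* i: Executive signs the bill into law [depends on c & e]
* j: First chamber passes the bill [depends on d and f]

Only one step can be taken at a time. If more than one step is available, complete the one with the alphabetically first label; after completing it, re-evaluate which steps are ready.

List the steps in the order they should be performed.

a d e f j b c i g h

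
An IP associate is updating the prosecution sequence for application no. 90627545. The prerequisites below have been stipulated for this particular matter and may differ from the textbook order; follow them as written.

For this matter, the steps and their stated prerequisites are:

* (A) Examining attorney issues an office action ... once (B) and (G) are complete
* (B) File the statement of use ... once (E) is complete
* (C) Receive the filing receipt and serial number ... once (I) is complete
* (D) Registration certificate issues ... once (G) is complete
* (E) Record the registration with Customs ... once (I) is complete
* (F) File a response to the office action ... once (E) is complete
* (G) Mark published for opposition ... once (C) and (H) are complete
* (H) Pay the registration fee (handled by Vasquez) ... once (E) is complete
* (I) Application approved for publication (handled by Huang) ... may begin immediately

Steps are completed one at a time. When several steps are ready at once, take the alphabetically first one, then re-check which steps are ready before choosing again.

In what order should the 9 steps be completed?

(I) → (C) → (E) → (B) → (F) → (H) → (G) → (A) → (D)

Only (I) has no prerequisites, so it is first.
Now (C) and (E) have their prerequisites met. (C) has the earlier label, so (C) next.
Next only (E) has its prerequisites met → (E).
Ready: (B), (F) and (H). (B) has the earlier label → (B).
(F) and (H) are both available; (F) has the earlier label → (F).
That leaves (H) as the only ready step → (H).
(G) is the only step now ready → (G).
Ready: (A) and (D). (A) has the earlier label → (A).
That leaves (D) as the only ready step → (D).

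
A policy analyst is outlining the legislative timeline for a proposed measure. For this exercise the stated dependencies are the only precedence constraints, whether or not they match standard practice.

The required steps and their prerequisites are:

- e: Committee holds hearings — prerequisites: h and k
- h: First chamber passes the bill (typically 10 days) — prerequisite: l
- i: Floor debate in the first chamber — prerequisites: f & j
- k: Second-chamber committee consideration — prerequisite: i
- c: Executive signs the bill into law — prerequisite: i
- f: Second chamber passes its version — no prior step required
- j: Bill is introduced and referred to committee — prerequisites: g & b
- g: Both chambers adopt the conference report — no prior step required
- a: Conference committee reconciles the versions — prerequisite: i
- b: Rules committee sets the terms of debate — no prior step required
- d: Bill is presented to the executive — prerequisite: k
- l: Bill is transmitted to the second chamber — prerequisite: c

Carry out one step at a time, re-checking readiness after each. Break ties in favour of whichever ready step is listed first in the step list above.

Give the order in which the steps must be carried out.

Nothing is required for f, g and b. f is listed earlier → f first.
Now g and b have their prerequisites met. g is listed earlier, so g next.
Next only b has its prerequisites met → b.
j needed g and b, now all done → j.
i is the only step now ready → i.
k, c and a are all available; k is listed earlier → k.
d now also ready, so the ready set is {c, a, d}; c is listed earlier → c.
l now also ready, so the ready set is {a, d, l}; a is listed earlier → a.
Now d and l have their prerequisites met. d is listed earlier, so d next.
That leaves l as the only ready step → l.
h is the only step now ready → h.
e is the only step now ready → e.

f, g, b, j, i, k, c, a, d, l, h, e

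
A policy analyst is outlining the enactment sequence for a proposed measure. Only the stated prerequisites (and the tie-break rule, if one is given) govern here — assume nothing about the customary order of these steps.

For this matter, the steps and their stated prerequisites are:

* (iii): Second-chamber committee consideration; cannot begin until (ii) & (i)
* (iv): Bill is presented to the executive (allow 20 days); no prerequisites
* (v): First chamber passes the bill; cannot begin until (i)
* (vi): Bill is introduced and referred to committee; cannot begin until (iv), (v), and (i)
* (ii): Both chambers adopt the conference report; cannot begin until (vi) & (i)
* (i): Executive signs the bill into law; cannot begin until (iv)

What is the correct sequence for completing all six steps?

(iv) is the only step with nothing outstanding, so it goes first.
(i) needed (iv), now all done → (i).
(v) needed (i), now all done → (v).
(vi) needed (iv), (v) and (i), now all done → (vi).
(ii) needed (vi) and (i), now all done → (ii).
(iii) needed (ii) and (i), now all done → (iii).

(iv), (i), (v), (vi), (ii), (iii)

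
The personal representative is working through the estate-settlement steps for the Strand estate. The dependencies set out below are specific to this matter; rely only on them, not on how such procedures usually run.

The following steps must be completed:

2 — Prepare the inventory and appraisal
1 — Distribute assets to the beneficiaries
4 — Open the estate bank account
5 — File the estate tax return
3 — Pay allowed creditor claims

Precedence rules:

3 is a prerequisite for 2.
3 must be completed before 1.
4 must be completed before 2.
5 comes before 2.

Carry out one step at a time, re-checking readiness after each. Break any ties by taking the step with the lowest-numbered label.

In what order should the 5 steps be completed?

3, 4 and 5 have no prerequisites; 3 has the earlier label, so 3 is first.
1 now also ready, so the ready set is {1, 4, 5}; 1 has the earlier label → 1.
Ready: 4 and 5. 4 has the earlier label → 4.
Next only 5 has its prerequisites met → 5.
That leaves 2 as the only ready step → 2.

3, 1, 4, 5, 2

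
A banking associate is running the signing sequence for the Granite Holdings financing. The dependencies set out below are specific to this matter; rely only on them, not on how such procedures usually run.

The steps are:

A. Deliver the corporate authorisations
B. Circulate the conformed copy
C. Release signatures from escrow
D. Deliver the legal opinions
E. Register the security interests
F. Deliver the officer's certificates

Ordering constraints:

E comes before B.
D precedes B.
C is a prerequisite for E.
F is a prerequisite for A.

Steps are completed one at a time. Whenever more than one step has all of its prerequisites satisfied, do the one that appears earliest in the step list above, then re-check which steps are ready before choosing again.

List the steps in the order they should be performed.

C D E B F A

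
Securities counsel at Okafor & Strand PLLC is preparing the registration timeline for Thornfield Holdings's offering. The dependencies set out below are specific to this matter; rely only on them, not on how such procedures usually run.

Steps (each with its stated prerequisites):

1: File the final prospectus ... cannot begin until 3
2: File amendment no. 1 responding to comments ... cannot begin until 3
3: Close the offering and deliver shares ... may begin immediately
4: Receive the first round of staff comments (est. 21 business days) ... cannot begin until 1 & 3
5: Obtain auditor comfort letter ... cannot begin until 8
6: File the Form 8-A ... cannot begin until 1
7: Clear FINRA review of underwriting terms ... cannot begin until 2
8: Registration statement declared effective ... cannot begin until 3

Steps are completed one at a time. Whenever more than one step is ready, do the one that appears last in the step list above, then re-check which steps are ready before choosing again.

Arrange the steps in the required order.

3 is the only step with nothing outstanding, so it goes first.
Now 8, 2 and 1 have their prerequisites met. 8 is listed later, so 8 next.
Now 5, 2 and 1 have their prerequisites met. 5 is listed later, so 5 next.
2 and 1 are both available; 2 is listed later → 2.
Now 7 and 1 have their prerequisites met. 7 is listed later, so 7 next.
That leaves 1 as the only ready step → 1.
Now 6 and 4 have their prerequisites met. 6 is listed later, so 6 next.
That leaves 4 as the only ready step → 4.

3 8 5 2 7 1 6 4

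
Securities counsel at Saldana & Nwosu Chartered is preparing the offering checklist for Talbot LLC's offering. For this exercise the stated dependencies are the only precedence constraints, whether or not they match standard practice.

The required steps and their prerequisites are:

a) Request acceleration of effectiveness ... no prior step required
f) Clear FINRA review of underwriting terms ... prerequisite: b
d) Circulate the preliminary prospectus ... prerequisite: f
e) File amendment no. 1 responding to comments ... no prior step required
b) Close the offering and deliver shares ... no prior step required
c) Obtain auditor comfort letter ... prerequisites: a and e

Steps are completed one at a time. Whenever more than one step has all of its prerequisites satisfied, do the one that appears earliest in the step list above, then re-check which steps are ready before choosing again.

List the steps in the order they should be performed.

Nothing is required for a, e and b. a is listed earlier → a first.
Ready: e and b. e is listed earlier → e.
c now also ready, so the ready set is {b, c}; b is listed earlier → b.
f and c are both available; f is listed earlier → f.
d now also ready, so the ready set is {d, c}; d is listed earlier → d.
c is the only step now ready → c.

a e b f d c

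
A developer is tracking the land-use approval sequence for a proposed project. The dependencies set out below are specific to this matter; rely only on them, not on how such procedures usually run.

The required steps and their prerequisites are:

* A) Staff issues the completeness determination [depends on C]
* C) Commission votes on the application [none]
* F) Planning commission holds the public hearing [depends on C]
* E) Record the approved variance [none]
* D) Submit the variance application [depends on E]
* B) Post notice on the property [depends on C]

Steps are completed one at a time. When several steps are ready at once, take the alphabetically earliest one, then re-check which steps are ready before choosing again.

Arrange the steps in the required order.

Nothing is required for C and E. C has the earlier label → C first.
A, B and F now also ready, so the ready set is {A, B, E, F}; A has the earlier label → A.
B, E and F are all available; B has the earlier label → B.
Now E and F have their prerequisites met. E has the earlier label, so E next.
D now also ready, so the ready set is {D, F}; D has the earlier label → D.
F is the only step now ready → F.

C, A, B, E, D, F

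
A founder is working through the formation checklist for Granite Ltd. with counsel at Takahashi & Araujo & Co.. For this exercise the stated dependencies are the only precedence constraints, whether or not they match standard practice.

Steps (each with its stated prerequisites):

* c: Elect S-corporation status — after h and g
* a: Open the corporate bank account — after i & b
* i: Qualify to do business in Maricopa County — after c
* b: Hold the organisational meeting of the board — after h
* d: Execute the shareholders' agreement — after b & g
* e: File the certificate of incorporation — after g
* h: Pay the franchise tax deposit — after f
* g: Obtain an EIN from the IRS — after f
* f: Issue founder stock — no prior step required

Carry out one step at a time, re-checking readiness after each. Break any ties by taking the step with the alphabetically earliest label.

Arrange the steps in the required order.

f is the only step with nothing outstanding, so it goes first.
Ready: g and h. g has the earlier label → g.
e and h are both available; e has the earlier label → e.
h needed f, now all done → h.
b and c are both available; b has the earlier label → b.
d now also ready, so the ready set is {c, d}; c has the earlier label → c.
i now also ready, so the ready set is {d, i}; d has the earlier label → d.
i is the only step now ready → i.
That leaves a as the only ready step → a.

f, g, e, h, b, c, d, i, a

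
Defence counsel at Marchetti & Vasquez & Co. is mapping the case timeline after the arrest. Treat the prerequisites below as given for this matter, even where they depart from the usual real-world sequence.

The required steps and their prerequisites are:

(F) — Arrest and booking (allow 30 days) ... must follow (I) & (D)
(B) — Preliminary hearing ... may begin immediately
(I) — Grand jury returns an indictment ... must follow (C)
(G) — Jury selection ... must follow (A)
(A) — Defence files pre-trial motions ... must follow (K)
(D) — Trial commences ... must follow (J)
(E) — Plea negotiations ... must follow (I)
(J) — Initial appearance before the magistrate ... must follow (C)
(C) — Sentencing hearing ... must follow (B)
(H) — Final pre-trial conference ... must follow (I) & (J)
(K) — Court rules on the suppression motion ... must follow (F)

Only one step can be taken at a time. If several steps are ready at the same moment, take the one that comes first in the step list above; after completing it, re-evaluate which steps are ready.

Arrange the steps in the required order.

(B) has no prerequisites → (B) first.
Next only (C) has its prerequisites met → (C).
Ready: (I) and (J). (I) is listed earlier → (I).
(E) and (J) are both available; (E) is listed earlier → (E).
(J) needed (C), now all done → (J).
Ready: (D) and (H). (D) is listed earlier → (D).
(F) now also ready, so the ready set is {(F), (H)}; (F) is listed earlier → (F).
(K) now also ready, so the ready set is {(H), (K)}; (H) is listed earlier → (H).
Next only (K) has its prerequisites met → (K).
(A) is the only step now ready → (A).
(G) needed (A), now all done → (G).

(B), (C), (I), (E), (J), (D), (F), (H), (K), (A), (G)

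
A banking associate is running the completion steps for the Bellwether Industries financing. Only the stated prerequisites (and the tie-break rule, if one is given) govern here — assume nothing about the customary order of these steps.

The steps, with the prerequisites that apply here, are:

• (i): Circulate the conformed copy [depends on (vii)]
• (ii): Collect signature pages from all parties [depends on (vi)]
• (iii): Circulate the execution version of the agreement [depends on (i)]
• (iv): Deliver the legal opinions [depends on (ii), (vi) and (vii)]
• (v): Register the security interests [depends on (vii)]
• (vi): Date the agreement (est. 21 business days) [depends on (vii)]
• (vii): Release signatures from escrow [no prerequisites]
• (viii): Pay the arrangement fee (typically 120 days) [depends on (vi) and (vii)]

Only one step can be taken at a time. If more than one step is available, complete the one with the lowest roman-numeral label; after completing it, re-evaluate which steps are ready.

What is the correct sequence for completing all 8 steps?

Only (vii) has no prerequisites, so it is first.
Ready: (i), (v) and (vi). (i) has the earlier label → (i).
Ready: (iii), (v) and (vi). (iii) has the earlier label → (iii).
Now (v) and (vi) have their prerequisites met. (v) has the earlier label, so (v) next.
Next only (vi) has its prerequisites met → (vi).
Ready: (ii) and (viii). (ii) has the earlier label → (ii).
Ready: (iv) and (viii). (iv) has the earlier label → (iv).
(viii) is the only step now ready → (viii).

(vii) → (i) → (iii) → (v) → (vi) → (ii) → (iv) → (viii)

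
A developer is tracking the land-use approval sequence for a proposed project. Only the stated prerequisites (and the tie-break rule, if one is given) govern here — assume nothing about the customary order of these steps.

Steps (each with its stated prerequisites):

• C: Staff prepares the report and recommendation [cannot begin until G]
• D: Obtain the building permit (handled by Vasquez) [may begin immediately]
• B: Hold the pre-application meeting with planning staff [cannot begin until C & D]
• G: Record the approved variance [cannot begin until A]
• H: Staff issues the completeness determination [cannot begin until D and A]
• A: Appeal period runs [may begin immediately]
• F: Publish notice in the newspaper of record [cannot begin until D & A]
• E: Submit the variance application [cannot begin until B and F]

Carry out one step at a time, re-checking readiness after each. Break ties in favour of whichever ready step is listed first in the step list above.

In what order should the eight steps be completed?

D, A, G, C, B, H, F, E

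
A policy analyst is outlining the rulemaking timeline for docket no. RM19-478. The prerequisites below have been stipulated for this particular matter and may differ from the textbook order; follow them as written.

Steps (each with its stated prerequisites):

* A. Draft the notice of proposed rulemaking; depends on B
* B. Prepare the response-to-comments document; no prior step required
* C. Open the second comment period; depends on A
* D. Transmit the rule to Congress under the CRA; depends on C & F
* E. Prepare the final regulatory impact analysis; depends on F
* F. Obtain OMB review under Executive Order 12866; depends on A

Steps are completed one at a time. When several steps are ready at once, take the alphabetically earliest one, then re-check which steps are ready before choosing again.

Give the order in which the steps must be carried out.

B A C F D E

Only B has no prerequisites, so it is first.
A needed B, now all done → A.
Now C and F have their prerequisites met. C has the earlier label, so C next.
Next only F has its prerequisites met → F.
D and E are both available; D has the earlier label → D.
E needed F, now all done → E.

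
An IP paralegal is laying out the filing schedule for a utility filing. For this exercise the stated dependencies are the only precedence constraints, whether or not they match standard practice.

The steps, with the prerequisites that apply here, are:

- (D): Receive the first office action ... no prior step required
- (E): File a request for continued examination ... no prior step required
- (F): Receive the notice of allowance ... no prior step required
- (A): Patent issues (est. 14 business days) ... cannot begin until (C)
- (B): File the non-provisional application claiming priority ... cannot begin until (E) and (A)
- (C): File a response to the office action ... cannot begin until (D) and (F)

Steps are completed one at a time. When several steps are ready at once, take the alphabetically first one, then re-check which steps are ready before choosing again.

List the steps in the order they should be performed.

(D) → (E) → (F) → (C) → (A) → (B)

Nothing is required for (D), (E) and (F). (D) has the earlier label → (D) first.
Ready: (E) and (F). (E) has the earlier label → (E).
(F) is the only step now ready → (F).
(C) needed (D) and (F), now all done → (C).
That leaves (A) as the only ready step → (A).
(B) is the only step now ready → (B).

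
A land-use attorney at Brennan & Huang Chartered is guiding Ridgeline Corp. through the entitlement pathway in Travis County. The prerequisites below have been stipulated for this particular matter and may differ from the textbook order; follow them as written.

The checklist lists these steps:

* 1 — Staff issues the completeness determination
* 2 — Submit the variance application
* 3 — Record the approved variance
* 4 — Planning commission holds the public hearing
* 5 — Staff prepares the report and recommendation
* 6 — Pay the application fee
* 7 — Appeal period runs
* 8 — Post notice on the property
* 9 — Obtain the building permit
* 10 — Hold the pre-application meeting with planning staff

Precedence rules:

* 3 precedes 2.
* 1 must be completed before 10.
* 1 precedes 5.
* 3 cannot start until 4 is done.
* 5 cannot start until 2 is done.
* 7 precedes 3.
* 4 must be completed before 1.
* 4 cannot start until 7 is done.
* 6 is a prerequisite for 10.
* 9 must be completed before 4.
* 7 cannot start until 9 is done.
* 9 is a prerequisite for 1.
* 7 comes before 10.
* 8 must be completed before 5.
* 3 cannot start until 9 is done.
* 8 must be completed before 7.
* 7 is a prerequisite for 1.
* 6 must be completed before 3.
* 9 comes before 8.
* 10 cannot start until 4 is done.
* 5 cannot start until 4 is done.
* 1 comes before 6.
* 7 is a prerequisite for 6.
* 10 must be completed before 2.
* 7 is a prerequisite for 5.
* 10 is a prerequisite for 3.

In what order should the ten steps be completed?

9 → 8 → 7 → 4 → 1 → 6 → 10 → 3 → 2 → 5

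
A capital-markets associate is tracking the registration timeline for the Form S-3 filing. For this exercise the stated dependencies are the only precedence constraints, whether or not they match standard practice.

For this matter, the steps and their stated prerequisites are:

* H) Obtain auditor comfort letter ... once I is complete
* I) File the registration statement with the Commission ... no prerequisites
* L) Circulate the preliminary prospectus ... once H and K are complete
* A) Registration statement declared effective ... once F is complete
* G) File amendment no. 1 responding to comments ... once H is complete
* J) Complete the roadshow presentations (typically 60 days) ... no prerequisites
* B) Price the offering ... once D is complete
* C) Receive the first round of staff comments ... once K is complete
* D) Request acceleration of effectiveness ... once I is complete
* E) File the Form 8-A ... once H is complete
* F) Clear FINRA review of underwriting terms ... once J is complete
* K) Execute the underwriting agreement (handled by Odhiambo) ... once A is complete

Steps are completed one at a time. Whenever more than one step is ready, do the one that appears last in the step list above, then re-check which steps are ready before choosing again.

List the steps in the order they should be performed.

J, F, A, K, C, I, D, B, H, E, G, L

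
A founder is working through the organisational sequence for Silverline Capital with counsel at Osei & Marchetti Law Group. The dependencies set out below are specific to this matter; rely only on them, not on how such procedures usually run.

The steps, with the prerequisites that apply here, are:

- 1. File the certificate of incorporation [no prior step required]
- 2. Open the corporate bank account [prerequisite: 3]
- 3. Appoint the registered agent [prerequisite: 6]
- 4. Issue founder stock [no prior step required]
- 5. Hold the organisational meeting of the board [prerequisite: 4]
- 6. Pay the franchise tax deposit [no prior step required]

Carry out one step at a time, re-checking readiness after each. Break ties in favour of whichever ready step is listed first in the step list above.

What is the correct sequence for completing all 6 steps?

1, 4 and 6 have no prerequisites; 1 is listed earlier, so 1 is first.
Ready: 4 and 6. 4 is listed earlier → 4.
5 now also ready, so the ready set is {5, 6}; 5 is listed earlier → 5.
That leaves 6 as the only ready step → 6.
3 needed 6, now all done → 3.
2 needed 3, now all done → 2.

1 4 5 6 3 2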